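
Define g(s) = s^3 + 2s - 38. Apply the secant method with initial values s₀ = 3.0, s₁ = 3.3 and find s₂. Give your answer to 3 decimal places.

3.157

g(3.0) = -5.00000, g(3.3) = 4.53700
s₂ = 3.30000 − 4.53700·(3.30000 − 3.00000) / (4.53700 − (-5.00000)) = 3.30000 − (1.36110)/(9.53700) = 3.15728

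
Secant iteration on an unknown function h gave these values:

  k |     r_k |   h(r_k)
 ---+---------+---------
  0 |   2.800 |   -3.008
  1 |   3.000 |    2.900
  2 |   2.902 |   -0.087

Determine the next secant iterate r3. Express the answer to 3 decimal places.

r3 = 2.902 − (-0.087)·(2.902 − 3.000) / (-0.087 − 2.900)
   = 2.902 − (0.00853)/(-2.98700) = 2.90485

2.905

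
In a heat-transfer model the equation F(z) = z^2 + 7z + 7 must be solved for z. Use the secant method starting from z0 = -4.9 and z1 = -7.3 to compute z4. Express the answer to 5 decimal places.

-5.79535

F(-4.9) = -3.2900000, F(-7.3) = 9.1900000
z2 = -7.3000000 − 9.1900000·(-7.3000000 − (-4.9000000)) / (9.1900000 − (-3.2900000)) = -7.3000000 − (-22.0560000)/(12.4800000) = -5.5326923
F(-5.5326923) = -1.1181620
z3 = -5.5326923 − (-1.1181620)·(-5.5326923 − (-7.3000000)) / (-1.1181620 − 9.1900000) = -5.5326923 − (-1.9761363)/(-10.3081620) = -5.7243983
F(-5.7243983) = -0.3020523
z4 = -5.7243983 − (-0.3020523)·(-5.7243983 − (-5.5326923)) / (-0.3020523 − (-1.1181620)) = -5.7243983 − (0.0579052)/(0.8161097) = -5.7953510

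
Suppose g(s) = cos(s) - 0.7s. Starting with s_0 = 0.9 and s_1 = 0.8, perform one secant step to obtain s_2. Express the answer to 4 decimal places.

g(0.9) = -0.008390, g(0.8) = 0.136707
s_2 = 0.800000 − 0.136707·(0.800000 − 0.900000) / (0.136707 − (-0.008390)) = 0.800000 − (-0.013671)/(0.145097) = 0.894218

0.8942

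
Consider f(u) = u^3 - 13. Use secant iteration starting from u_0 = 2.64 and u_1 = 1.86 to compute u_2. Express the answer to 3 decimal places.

f(2.64) = 5.39974, f(1.86) = -6.56514
u_2 = 1.86000 − (-6.56514)·(1.86000 − 2.64000) / (-6.56514 − 5.39974) = 1.86000 − (5.12081)/(-11.96489) = 2.28799

2.288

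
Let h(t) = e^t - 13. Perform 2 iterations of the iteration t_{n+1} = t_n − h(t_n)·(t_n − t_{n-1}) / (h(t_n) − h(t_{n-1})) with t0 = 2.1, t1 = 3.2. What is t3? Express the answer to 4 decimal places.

h(2.1) = -4.833830, h(3.2) = 11.532530
t2 = 3.200000 − 11.532530·(3.200000 − 2.100000) / (11.532530 − (-4.833830)) = 3.200000 − (12.685783)/(16.366360) = 2.424887
h(2.424887) = -1.699051
t3 = 2.424887 − (-1.699051)·(2.424887 − 3.200000) / (-1.699051 − 11.532530) = 2.424887 − (1.316957)/(-13.231581) = 2.524418

2.5244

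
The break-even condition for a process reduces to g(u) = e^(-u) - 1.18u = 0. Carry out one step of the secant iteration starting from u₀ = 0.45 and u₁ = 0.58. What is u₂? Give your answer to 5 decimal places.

0.50997

g(0.45) = 0.1066282, g(0.58) = -0.1245016
u₂ = 0.5800000 − (-0.1245016)·(0.5800000 − 0.4500000) / (-0.1245016 − 0.1066282) = 0.5800000 − (-0.0161852)/(-0.2311298) = 0.5099735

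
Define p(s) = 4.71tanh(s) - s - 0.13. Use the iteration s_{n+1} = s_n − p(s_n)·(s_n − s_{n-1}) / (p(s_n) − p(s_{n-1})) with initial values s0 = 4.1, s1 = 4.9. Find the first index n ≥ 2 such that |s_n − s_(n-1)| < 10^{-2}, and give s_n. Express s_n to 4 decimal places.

p(4.1) = 0.477413, p(4.9) = -0.320522
s2 = 4.900000 − (-0.320522)·(0.800000)/(-0.797936) = 4.578649;  |Δ| = 0.321351
p(4.578649) = 0.000358
s3 = 4.578649 − 0.000358·(-0.321351)/(0.320881) = 4.579007;  |Δ| = 0.000359
|s3 − s2| = 0.000359 < 10^{-2}

n = 3, s_n = 4.5790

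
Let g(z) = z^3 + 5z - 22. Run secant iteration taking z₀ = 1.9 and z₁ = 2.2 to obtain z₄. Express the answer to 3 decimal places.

g(1.9) = -5.64100, g(2.2) = -0.35200
z₂ = 2.20000 − (-0.35200)·(2.20000 − 1.90000) / (-0.35200 − (-5.64100)) = 2.20000 − (-0.10560)/(5.28900) = 2.21997
g(2.21997) = 0.04037
z₃ = 2.21997 − 0.04037·(2.21997 − 2.20000) / (0.04037 − (-0.35200)) = 2.21997 − (0.00081)/(0.39237) = 2.21791
g(2.21791) = -0.00024
z₄ = 2.21791 − (-0.00024)·(2.21791 − 2.21997) / (-0.00024 − 0.04037) = 2.21791 − (0.00000)/(-0.04062) = 2.21792

2.218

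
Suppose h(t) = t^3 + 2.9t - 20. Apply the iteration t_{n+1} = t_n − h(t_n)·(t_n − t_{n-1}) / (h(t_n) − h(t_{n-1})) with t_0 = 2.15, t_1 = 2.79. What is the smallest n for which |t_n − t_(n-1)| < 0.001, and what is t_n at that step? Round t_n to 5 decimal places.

n = 5, t_n = 2.36060

h(2.15) = -3.8266250, h(2.79) = 9.8086390
t_2 = 2.7900000 − 9.8086390·(0.6400000)/(13.6352640) = 2.3296108;  |Δ| = 0.4603892
h(2.3296108) = -0.6011304
t_3 = 2.3296108 − (-0.6011304)·(-0.4603892)/(-10.4097694) = 2.3561967;  |Δ| = 0.0265860
h(2.3561967) = -0.0862191
t_4 = 2.3561967 − (-0.0862191)·(0.0265860)/(0.5149112) = 2.3606484;  |Δ| = 0.0044517
h(2.3606484) = 0.0009736
t_5 = 2.3606484 − 0.0009736·(0.0044517)/(0.0871927) = 2.3605987;  |Δ| = 0.0000497
|t_5 − t_4| = 0.0000497 < 0.001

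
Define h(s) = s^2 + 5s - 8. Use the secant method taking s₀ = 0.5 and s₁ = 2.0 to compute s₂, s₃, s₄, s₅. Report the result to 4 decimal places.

h(0.5) = -5.250000, h(2.0) = 6.000000
s₂ = 2.000000 − 6.000000·(2.000000 − 0.500000) / (6.000000 − (-5.250000)) = 2.000000 − (9.000000)/(11.250000) = 1.200000
h(1.200000) = -0.560000
s₃ = 1.200000 − (-0.560000)·(1.200000 − 2.000000) / (-0.560000 − 6.000000) = 1.200000 − (0.448000)/(-6.560000) = 1.268293
h(1.268293) = -0.049970
s₄ = 1.268293 − (-0.049970)·(1.268293 − 1.200000) / (-0.049970 − (-0.560000)) = 1.268293 − (-0.003413)/(0.510030) = 1.274984
h(1.274984) = 0.000502
s₅ = 1.274984 − 0.000502·(1.274984 − 1.268293) / (0.000502 − (-0.049970)) = 1.274984 − (0.000003)/(0.050472) = 1.274917

1.2000, 1.2683, 1.2750, 1.2749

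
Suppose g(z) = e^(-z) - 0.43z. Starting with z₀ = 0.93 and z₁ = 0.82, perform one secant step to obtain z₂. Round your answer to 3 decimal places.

g(0.93) = -0.00535, g(0.82) = 0.08783
z₂ = 0.82000 − 0.08783·(0.82000 − 0.93000) / (0.08783 − (-0.00535)) = 0.82000 − (-0.00966)/(0.09318) = 0.92369

0.924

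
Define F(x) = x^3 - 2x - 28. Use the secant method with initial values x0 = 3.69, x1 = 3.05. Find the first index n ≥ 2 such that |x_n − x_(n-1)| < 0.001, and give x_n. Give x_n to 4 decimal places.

n = 5, x_n = 3.2558

F(3.69) = 14.863409, F(3.05) = -5.727375
x2 = 3.050000 − (-5.727375)·(-0.640000)/(-20.590784) = 3.228018;  |Δ| = 0.178018
F(3.228018) = -0.819779
x3 = 3.228018 − (-0.819779)·(0.178018)/(4.907596) = 3.257754;  |Δ| = 0.029737
F(3.257754) = 0.058911
x4 = 3.257754 − 0.058911·(0.029737)/(0.878690) = 3.255760;  |Δ| = 0.001994
F(3.255760) = -0.000539
x5 = 3.255760 − (-0.000539)·(-0.001994)/(-0.059450) = 3.255778;  |Δ| = 0.000018
|x5 − x4| = 0.000018 < 0.001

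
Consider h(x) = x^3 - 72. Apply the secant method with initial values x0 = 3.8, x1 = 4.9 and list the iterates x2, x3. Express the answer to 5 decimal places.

4.10012, 4.15057

h(3.8) = -17.1280000, h(4.9) = 45.6490000
x2 = 4.9000000 − 45.6490000·(4.9000000 − 3.8000000) / (45.6490000 − (-17.1280000)) = 4.9000000 − (50.2139000)/(62.7770000) = 4.1001227
h(4.1001227) = -3.0728143
x3 = 4.1001227 − (-3.0728143)·(4.1001227 − 4.9000000) / (-3.0728143 − 45.6490000) = 4.1001227 − (2.4578745)/(-48.7218143) = 4.1505698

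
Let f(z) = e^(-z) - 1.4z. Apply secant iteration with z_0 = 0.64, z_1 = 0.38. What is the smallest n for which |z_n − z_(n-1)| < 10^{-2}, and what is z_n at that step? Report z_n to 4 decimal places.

n = 3, z_n = 0.4538

f(0.64) = -0.368708, f(0.38) = 0.151861
z_2 = 0.380000 − 0.151861·(-0.260000)/(0.520569) = 0.455848;  |Δ| = 0.075848
f(0.455848) = -0.004276
z_3 = 0.455848 − (-0.004276)·(0.075848)/(-0.156138) = 0.453770;  |Δ| = 0.002077
|z_3 − z_2| = 0.002077 < 10^{-2}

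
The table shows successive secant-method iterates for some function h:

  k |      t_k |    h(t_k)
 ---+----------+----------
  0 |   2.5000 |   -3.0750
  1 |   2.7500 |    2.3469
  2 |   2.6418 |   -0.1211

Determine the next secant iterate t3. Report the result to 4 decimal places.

2.6471

t3 = 2.6418 − (-0.1211)·(2.6418 − 2.7500) / (-0.1211 − 2.3469)
   = 2.6418 − (0.013103)/(-2.468000) = 2.647109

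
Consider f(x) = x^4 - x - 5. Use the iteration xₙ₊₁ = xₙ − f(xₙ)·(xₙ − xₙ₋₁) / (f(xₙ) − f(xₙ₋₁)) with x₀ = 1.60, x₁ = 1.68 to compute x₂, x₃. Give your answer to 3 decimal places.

f(1.60) = -0.04640, f(1.68) = 1.28594
x₂ = 1.68000 − 1.28594·(1.68000 − 1.60000) / (1.28594 − (-0.04640)) = 1.68000 − (0.10288)/(1.33234) = 1.60279
f(1.60279) = -0.00342
x₃ = 1.60279 − (-0.00342)·(1.60279 − 1.68000) / (-0.00342 − 1.28594) = 1.60279 − (0.00026)/(-1.28936) = 1.60299

1.603, 1.603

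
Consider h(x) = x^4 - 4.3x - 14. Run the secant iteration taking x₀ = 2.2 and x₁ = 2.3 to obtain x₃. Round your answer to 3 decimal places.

h(2.2) = -0.03440, h(2.3) = 4.09410
x₂ = 2.30000 − 4.09410·(2.30000 − 2.20000) / (4.09410 − (-0.03440)) = 2.30000 − (0.40941)/(4.12850) = 2.20083
h(2.20083) = -0.00247
x₃ = 2.20083 − (-0.00247)·(2.20083 − 2.30000) / (-0.00247 − 4.09410) = 2.20083 − (0.00025)/(-4.09657) = 2.20089

2.201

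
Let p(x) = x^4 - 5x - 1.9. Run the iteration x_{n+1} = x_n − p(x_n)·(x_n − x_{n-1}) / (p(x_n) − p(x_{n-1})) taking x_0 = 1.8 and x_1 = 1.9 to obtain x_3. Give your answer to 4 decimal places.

p(1.8) = -0.402400, p(1.9) = 1.632100
x_2 = 1.900000 − 1.632100·(1.900000 − 1.800000) / (1.632100 − (-0.402400)) = 1.900000 − (0.163210)/(2.034500) = 1.819779
p(1.819779) = -0.032233
x_3 = 1.819779 − (-0.032233)·(1.819779 − 1.900000) / (-0.032233 − 1.632100) = 1.819779 − (0.002586)/(-1.664333) = 1.821332

1.8213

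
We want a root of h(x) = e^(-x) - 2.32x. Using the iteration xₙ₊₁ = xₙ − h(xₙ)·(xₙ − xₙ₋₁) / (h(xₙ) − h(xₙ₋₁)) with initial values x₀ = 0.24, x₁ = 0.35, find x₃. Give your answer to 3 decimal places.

0.315

h(0.24) = 0.22983, h(0.35) = -0.10731
x₂ = 0.35000 − (-0.10731)·(0.35000 − 0.24000) / (-0.10731 − 0.22983) = 0.35000 − (-0.01180)/(-0.33714) = 0.31499
h(0.31499) = -0.00097
x₃ = 0.31499 − (-0.00097)·(0.31499 − 0.35000) / (-0.00097 − (-0.10731)) = 0.31499 − (0.00003)/(0.10634) = 0.31467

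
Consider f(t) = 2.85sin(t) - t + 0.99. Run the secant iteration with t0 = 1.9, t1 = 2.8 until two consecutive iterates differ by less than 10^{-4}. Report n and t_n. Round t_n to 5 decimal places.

f(1.9) = 1.7869552, f(2.8) = -0.8552838
t2 = 2.8000000 − (-0.8552838)·(0.9000000)/(-2.6422390) = 2.5086731;  |Δ| = 0.2913269
f(2.5086731) = 0.1671058
t3 = 2.5086731 − 0.1671058·(-0.2913269)/(1.0223896) = 2.5562894;  |Δ| = 0.0476163
f(2.5562894) = 0.0081994
t4 = 2.5562894 − 0.0081994·(0.0476163)/(-0.1589064) = 2.5587463;  |Δ| = 0.0024570
f(2.5587463) = -0.0000990
t5 = 2.5587463 − (-0.0000990)·(0.0024570)/(-0.0082984) = 2.5587170;  |Δ| = 0.0000293
|t5 − t4| = 0.0000293 < 10^{-4}

n = 5, t_n = 2.55872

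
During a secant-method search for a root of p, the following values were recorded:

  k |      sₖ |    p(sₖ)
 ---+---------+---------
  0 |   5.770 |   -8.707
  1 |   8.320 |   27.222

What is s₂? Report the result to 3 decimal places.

s₂ = 8.320 − 27.222·(8.320 − 5.770) / (27.222 − (-8.707))
   = 8.320 − (69.41610)/(35.92900) = 6.38796

6.388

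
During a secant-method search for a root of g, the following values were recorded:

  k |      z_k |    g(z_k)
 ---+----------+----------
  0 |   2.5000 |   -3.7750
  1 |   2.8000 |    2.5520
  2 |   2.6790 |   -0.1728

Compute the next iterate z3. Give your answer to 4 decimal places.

2.6867

z3 = 2.6790 − (-0.1728)·(2.6790 − 2.8000) / (-0.1728 − 2.5520)
   = 2.6790 − (0.020909)/(-2.724800) = 2.686674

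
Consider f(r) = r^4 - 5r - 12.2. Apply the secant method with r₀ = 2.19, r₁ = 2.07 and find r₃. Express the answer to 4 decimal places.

2.1939

f(2.19) = -0.147425, f(2.07) = -4.189632
r₂ = 2.070000 − (-4.189632)·(2.070000 − 2.190000) / (-4.189632 − (-0.147425)) = 2.070000 − (0.502756)/(-4.042207) = 2.194377
f(2.194377) = 0.015121
r₃ = 2.194377 − 0.015121·(2.194377 − 2.070000) / (0.015121 − (-4.189632)) = 2.194377 − (0.001881)/(4.204753) = 2.193929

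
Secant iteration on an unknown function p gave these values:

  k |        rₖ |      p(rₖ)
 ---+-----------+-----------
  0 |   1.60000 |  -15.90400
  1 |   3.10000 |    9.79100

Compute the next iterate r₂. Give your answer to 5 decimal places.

r₂ = 3.10000 − 9.79100·(3.10000 − 1.60000) / (9.79100 − (-15.90400))
   = 3.10000 − (14.6865000)/(25.6950000) = 2.5284297

2.52843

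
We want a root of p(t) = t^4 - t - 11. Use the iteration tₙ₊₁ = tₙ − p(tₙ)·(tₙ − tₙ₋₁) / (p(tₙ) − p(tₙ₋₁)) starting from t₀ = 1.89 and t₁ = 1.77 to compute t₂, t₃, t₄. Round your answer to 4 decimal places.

1.8955, 1.8949, 1.8950

p(1.89) = -0.130102, p(1.77) = -2.954938
t₂ = 1.770000 − (-2.954938)·(1.770000 − 1.890000) / (-2.954938 − (-0.130102)) = 1.770000 − (0.354593)/(-2.824836) = 1.895527
p(1.895527) = 0.014278
t₃ = 1.895527 − 0.014278·(1.895527 − 1.770000) / (0.014278 − (-2.954938)) = 1.895527 − (0.001792)/(2.969216) = 1.894923
p(1.894923) = -0.001555
t₄ = 1.894923 − (-0.001555)·(1.894923 − 1.895527) / (-0.001555 − 0.014278) = 1.894923 − (0.000001)/(-0.015833) = 1.894982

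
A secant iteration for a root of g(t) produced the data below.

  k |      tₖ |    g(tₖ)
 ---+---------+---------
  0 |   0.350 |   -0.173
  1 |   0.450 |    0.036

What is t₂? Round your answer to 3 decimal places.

0.433

t₂ = 0.450 − 0.036·(0.450 − 0.350) / (0.036 − (-0.173))
   = 0.450 − (0.00360)/(0.20900) = 0.43278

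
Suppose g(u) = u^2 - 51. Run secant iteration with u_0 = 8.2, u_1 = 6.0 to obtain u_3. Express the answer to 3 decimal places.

g(8.2) = 16.24000, g(6.0) = -15.00000
u_2 = 6.00000 − (-15.00000)·(6.00000 − 8.20000) / (-15.00000 − 16.24000) = 6.00000 − (33.00000)/(-31.24000) = 7.05634
g(7.05634) = -1.20809
u_3 = 7.05634 − (-1.20809)·(7.05634 − 6.00000) / (-1.20809 − (-15.00000)) = 7.05634 − (-1.27616)/(13.79191) = 7.14887

7.149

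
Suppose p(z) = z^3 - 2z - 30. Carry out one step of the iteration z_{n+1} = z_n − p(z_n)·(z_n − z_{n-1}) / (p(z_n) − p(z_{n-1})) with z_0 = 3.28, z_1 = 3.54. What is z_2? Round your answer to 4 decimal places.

p(3.28) = -1.272448, p(3.54) = 7.281864
z_2 = 3.540000 − 7.281864·(3.540000 − 3.280000) / (7.281864 − (-1.272448)) = 3.540000 − (1.893285)/(8.554312) = 3.318675

3.3187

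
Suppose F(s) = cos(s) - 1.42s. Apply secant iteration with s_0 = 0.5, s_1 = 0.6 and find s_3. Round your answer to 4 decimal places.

F(0.5) = 0.167583, F(0.6) = -0.026664
s_2 = 0.600000 − (-0.026664)·(0.600000 − 0.500000) / (-0.026664 − 0.167583) = 0.600000 − (-0.002666)/(-0.194247) = 0.586273
F(0.586273) = 0.000501
s_3 = 0.586273 − 0.000501·(0.586273 − 0.600000) / (0.000501 − (-0.026664)) = 0.586273 − (-0.000007)/(0.027165) = 0.586526

0.5865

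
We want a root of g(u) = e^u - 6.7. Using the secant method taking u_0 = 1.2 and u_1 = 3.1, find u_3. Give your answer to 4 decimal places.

g(1.2) = -3.379883, g(3.1) = 15.497951
u_2 = 3.100000 − 15.497951·(3.100000 − 1.200000) / (15.497951 − (-3.379883)) = 3.100000 − (29.446107)/(18.877834) = 1.540176
g(1.540176) = -2.034591
u_3 = 1.540176 − (-2.034591)·(1.540176 − 3.100000) / (-2.034591 − 15.497951) = 1.540176 − (3.173604)/(-17.532542) = 1.721188

1.7212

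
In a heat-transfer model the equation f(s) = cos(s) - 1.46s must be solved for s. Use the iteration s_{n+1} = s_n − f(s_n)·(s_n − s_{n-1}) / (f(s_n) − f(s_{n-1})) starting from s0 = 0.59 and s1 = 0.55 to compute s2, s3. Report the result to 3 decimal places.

f(0.59) = -0.03046, f(0.55) = 0.04952
s2 = 0.55000 − 0.04952·(0.55000 − 0.59000) / (0.04952 − (-0.03046)) = 0.55000 − (-0.00198)/(0.07998) = 0.57477
f(0.57477) = 0.00016
s3 = 0.57477 − 0.00016·(0.57477 − 0.55000) / (0.00016 − 0.04952) = 0.57477 − (0.00000)/(-0.04937) = 0.57485

0.575, 0.575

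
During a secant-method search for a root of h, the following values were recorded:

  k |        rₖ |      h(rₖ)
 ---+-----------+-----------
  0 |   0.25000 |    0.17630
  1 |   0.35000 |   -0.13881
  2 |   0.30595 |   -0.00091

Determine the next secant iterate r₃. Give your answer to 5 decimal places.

0.30566

r₃ = 0.30595 − (-0.00091)·(0.30595 − 0.35000) / (-0.00091 − (-0.13881))
   = 0.30595 − (0.0000401)/(0.1379000) = 0.3056593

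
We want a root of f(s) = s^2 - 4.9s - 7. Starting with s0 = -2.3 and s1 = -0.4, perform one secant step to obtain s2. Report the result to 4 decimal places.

f(-2.3) = 9.560000, f(-0.4) = -4.880000
s2 = -0.400000 − (-4.880000)·(-0.400000 − (-2.300000)) / (-4.880000 − 9.560000) = -0.400000 − (-9.272000)/(-14.440000) = -1.042105

-1.0421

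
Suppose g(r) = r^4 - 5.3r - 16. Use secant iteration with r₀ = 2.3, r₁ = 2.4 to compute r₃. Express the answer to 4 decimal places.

2.3047

g(2.3) = -0.205900, g(2.4) = 4.457600
r₂ = 2.400000 − 4.457600·(2.400000 − 2.300000) / (4.457600 − (-0.205900)) = 2.400000 − (0.445760)/(4.663500) = 2.304415
g(2.304415) = -0.013805
r₃ = 2.304415 − (-0.013805)·(2.304415 − 2.400000) / (-0.013805 − 4.457600) = 2.304415 − (0.001320)/(-4.471405) = 2.304710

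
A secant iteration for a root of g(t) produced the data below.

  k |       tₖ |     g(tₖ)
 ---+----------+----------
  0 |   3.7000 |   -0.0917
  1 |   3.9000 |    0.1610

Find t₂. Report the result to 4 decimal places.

3.7726

t₂ = 3.9000 − 0.1610·(3.9000 − 3.7000) / (0.1610 − (-0.0917))
   = 3.9000 − (0.032200)/(0.252700) = 3.772576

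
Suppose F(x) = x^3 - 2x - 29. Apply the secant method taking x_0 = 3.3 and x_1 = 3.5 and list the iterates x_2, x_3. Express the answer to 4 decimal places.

F(3.3) = 0.337000, F(3.5) = 6.875000
x_2 = 3.500000 − 6.875000·(3.500000 − 3.300000) / (6.875000 − 0.337000) = 3.500000 − (1.375000)/(6.538000) = 3.289691
F(3.289691) = 0.021875
x_3 = 3.289691 − 0.021875·(3.289691 − 3.500000) / (0.021875 − 6.875000) = 3.289691 − (-0.004601)/(-6.853125) = 3.289020

3.2897, 3.2890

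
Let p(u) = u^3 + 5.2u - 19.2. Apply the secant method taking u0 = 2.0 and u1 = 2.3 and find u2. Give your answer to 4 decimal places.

p(2.0) = -0.800000, p(2.3) = 4.927000
u2 = 2.300000 − 4.927000·(2.300000 − 2.000000) / (4.927000 − (-0.800000)) = 2.300000 − (1.478100)/(5.727000) = 2.041907

2.0419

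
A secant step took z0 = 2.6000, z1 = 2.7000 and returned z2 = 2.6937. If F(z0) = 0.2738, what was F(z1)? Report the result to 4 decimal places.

The secant line through (2.6000, 0.2738) and (2.7000, F(z1)) crosses zero at z2 = 2.6937.
So (2.6000, 0.2738), (2.7000, F(z1)), (2.6937, 0) are collinear:
F(z1) = 0.2738 · (2.7000 − 2.6937) / (2.6000 − 2.6937) = 0.2738 · (0.006300)/(-0.093700) = -0.018409

-0.0184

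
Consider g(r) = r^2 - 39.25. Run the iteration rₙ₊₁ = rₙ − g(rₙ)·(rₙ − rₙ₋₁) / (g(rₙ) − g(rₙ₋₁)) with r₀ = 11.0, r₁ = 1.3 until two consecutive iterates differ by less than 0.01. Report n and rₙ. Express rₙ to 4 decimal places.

g(11.0) = 81.750000, g(1.3) = -37.560000
r₂ = 1.300000 − (-37.560000)·(-9.700000)/(-119.310000) = 4.353659;  |Δ| = 3.053659
g(4.353659) = -20.295657
r₃ = 4.353659 − (-20.295657)·(3.053659)/(17.264343) = 7.943486;  |Δ| = 3.589827
g(7.943486) = 23.848966
r₄ = 7.943486 − 23.848966·(3.589827)/(44.144623) = 6.004095;  |Δ| = 1.939391
g(6.004095) = -3.200841
r₅ = 6.004095 − (-3.200841)·(-1.939391)/(-27.049807) = 6.233586;  |Δ| = 0.229491
g(6.233586) = -0.392406
r₆ = 6.233586 − (-0.392406)·(0.229491)/(2.808435) = 6.265651;  |Δ| = 0.032065
g(6.265651) = 0.008387
r₇ = 6.265651 − 0.008387·(0.032065)/(0.400793) = 6.264980;  |Δ| = 0.000671
|r₇ − r₆| = 0.000671 < 0.01

n = 7, rₙ = 6.2650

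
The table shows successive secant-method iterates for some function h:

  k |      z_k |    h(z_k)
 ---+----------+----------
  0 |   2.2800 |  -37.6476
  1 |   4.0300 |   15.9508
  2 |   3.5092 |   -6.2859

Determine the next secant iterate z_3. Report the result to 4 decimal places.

z_3 = 3.5092 − (-6.2859)·(3.5092 − 4.0300) / (-6.2859 − 15.9508)
   = 3.5092 − (3.273697)/(-22.236700) = 3.656420

3.6564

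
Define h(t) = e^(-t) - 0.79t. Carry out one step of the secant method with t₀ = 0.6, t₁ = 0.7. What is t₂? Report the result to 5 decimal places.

h(0.6) = 0.0748116, h(0.7) = -0.0564147
t₂ = 0.7000000 − (-0.0564147)·(0.7000000 − 0.6000000) / (-0.0564147 − 0.0748116) = 0.7000000 − (-0.0056415)/(-0.1312263) = 0.6570096

0.65701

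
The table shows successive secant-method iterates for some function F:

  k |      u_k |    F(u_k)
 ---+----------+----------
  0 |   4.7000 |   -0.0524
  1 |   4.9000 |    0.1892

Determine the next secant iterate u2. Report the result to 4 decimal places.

u2 = 4.9000 − 0.1892·(4.9000 − 4.7000) / (0.1892 − (-0.0524))
   = 4.9000 − (0.037840)/(0.241600) = 4.743377

4.7434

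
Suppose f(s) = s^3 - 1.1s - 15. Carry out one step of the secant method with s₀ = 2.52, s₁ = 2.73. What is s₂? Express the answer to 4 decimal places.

2.6103

f(2.52) = -1.768992, f(2.73) = 2.343417
s₂ = 2.730000 − 2.343417·(2.730000 − 2.520000) / (2.343417 − (-1.768992)) = 2.730000 − (0.492118)/(4.112409) = 2.610334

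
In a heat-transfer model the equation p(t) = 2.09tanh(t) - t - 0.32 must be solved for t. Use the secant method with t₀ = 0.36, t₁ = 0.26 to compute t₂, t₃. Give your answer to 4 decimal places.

p(0.36) = 0.041497, p(0.26) = -0.048522
t₂ = 0.260000 − (-0.048522)·(0.260000 − 0.360000) / (-0.048522 − 0.041497) = 0.260000 − (0.004852)/(-0.090020) = 0.313902
p(0.313902) = 0.001422
t₃ = 0.313902 − 0.001422·(0.313902 − 0.260000) / (0.001422 − (-0.048522)) = 0.313902 − (0.000077)/(0.049944) = 0.312367

0.3139, 0.3124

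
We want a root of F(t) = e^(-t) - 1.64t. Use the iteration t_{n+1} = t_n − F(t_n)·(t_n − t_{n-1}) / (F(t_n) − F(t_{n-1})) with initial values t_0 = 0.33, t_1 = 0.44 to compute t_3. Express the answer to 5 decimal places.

F(0.33) = 0.1777237, F(0.44) = -0.0775636
t_2 = 0.4400000 − (-0.0775636)·(0.4400000 − 0.3300000) / (-0.0775636 − 0.1777237) = 0.4400000 − (-0.0085320)/(-0.2552873) = 0.4065789
F(0.4065789) = -0.0008647
t_3 = 0.4065789 − (-0.0008647)·(0.4065789 − 0.4400000) / (-0.0008647 − (-0.0775636)) = 0.4065789 − (0.0000289)/(0.0766988) = 0.4062020

0.40620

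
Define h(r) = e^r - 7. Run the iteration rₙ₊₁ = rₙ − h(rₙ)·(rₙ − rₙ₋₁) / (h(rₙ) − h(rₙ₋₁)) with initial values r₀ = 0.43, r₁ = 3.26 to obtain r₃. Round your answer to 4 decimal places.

h(0.43) = -5.462742, h(3.26) = 19.049537
r₂ = 3.260000 − 19.049537·(3.260000 − 0.430000) / (19.049537 − (-5.462742)) = 3.260000 − (53.910190)/(24.512280) = 1.060686
h(1.060686) = -4.111647
r₃ = 1.060686 − (-4.111647)·(1.060686 − 3.260000) / (-4.111647 − 19.049537) = 1.060686 − (9.042802)/(-23.161184) = 1.451116

1.4511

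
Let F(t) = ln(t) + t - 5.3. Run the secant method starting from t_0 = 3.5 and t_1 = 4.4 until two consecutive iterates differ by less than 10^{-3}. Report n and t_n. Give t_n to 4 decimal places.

F(3.5) = -0.547237, F(4.4) = 0.581605
t_2 = 4.400000 − 0.581605·(0.900000)/(1.128842) = 3.936300;  |Δ| = 0.463700
F(3.936300) = 0.006541
t_3 = 3.936300 − 0.006541·(-0.463700)/(-0.575064) = 3.931026;  |Δ| = 0.005274
F(3.931026) = -0.000074
t_4 = 3.931026 − (-0.000074)·(-0.005274)/(-0.006615) = 3.931085;  |Δ| = 0.000059
|t_4 − t_3| = 0.000059 < 10^{-3}

n = 4, t_n = 3.9311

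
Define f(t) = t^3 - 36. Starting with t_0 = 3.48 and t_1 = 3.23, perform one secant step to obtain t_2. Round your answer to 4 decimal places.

3.2981

f(3.48) = 6.144192, f(3.23) = -2.301733
t_2 = 3.230000 − (-2.301733)·(3.230000 − 3.480000) / (-2.301733 − 6.144192) = 3.230000 − (0.575433)/(-8.445925) = 3.298131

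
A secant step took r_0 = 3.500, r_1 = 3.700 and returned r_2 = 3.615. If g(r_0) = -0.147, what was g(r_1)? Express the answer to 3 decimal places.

0.109

The secant line through (3.500, -0.147) and (3.700, g(r_1)) crosses zero at r_2 = 3.615.
So (3.500, -0.147), (3.700, g(r_1)), (3.615, 0) are collinear:
g(r_1) = -0.147 · (3.700 − 3.615) / (3.500 − 3.615) = -0.147 · (0.08500)/(-0.11500) = 0.10865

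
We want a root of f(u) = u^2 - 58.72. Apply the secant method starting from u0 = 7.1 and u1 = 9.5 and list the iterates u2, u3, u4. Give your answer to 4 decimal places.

7.6006, 7.6562, 7.6629

f(7.1) = -8.310000, f(9.5) = 31.530000
u2 = 9.500000 − 31.530000·(9.500000 − 7.100000) / (31.530000 − (-8.310000)) = 9.500000 − (75.672000)/(39.840000) = 7.600602
f(7.600602) = -0.950843
u3 = 7.600602 − (-0.950843)·(7.600602 − 9.500000) / (-0.950843 − 31.530000) = 7.600602 − (1.806029)/(-32.480843) = 7.656205
f(7.656205) = -0.102520
u4 = 7.656205 − (-0.102520)·(7.656205 − 7.600602) / (-0.102520 − (-0.950843)) = 7.656205 − (-0.005700)/(0.848323) = 7.662925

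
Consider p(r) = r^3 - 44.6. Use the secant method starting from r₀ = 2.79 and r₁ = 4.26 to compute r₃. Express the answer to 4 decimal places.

3.5189

p(2.79) = -22.882361, p(4.26) = 32.708776
r₂ = 4.260000 − 32.708776·(4.260000 − 2.790000) / (32.708776 − (-22.882361)) = 4.260000 − (48.081901)/(55.591137) = 3.395080
p(3.395080) = -5.466388
r₃ = 3.395080 − (-5.466388)·(3.395080 − 4.260000) / (-5.466388 − 32.708776) = 3.395080 − (4.727990)/(-38.175164) = 3.518930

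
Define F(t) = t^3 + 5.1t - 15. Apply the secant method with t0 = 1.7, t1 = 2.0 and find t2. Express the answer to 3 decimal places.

F(1.7) = -1.41700, F(2.0) = 3.20000
t2 = 2.00000 − 3.20000·(2.00000 − 1.70000) / (3.20000 − (-1.41700)) = 2.00000 − (0.96000)/(4.61700) = 1.79207

1.792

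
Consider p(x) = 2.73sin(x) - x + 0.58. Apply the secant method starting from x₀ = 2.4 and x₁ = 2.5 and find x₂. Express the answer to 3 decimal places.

2.408

p(2.4) = 0.02401, p(2.5) = -0.28617
x₂ = 2.50000 − (-0.28617)·(2.50000 − 2.40000) / (-0.28617 − 0.02401) = 2.50000 − (-0.02862)/(-0.31019) = 2.40774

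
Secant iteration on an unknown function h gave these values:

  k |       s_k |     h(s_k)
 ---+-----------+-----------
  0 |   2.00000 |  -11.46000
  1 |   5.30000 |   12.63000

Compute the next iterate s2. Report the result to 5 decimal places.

s2 = 5.30000 − 12.63000·(5.30000 − 2.00000) / (12.63000 − (-11.46000))
   = 5.30000 − (41.6790000)/(24.0900000) = 3.5698630

3.56986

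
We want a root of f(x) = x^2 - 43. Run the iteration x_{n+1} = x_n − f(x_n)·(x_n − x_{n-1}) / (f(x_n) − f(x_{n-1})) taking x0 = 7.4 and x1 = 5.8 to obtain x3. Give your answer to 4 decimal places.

f(7.4) = 11.760000, f(5.8) = -9.360000
x2 = 5.800000 − (-9.360000)·(5.800000 − 7.400000) / (-9.360000 − 11.760000) = 5.800000 − (14.976000)/(-21.120000) = 6.509091
f(6.509091) = -0.631736
x3 = 6.509091 − (-0.631736)·(6.509091 − 5.800000) / (-0.631736 − (-9.360000)) = 6.509091 − (-0.447958)/(8.728264) = 6.560414

6.5604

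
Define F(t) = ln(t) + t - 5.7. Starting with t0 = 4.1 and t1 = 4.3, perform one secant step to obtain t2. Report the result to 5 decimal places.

4.25266

F(4.1) = -0.1890130, F(4.3) = 0.0586150
t2 = 4.3000000 − 0.0586150·(4.3000000 − 4.1000000) / (0.0586150 − (-0.1890130)) = 4.3000000 − (0.0117230)/(0.2476280) = 4.2526588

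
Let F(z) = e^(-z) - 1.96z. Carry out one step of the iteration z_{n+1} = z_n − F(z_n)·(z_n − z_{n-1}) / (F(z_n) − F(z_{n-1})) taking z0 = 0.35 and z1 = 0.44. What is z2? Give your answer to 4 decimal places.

0.3571

F(0.35) = 0.018688, F(0.44) = -0.218364
z2 = 0.440000 − (-0.218364)·(0.440000 − 0.350000) / (-0.218364 − 0.018688) = 0.440000 − (-0.019653)/(-0.237052) = 0.357095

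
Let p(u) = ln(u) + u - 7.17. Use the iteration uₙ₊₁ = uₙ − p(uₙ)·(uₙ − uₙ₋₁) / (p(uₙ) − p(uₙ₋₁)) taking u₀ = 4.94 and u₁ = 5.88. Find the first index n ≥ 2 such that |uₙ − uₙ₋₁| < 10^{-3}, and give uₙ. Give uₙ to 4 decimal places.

n = 4, uₙ = 5.4706

p(4.94) = -0.632635, p(5.88) = 0.481557
u₂ = 5.880000 − 0.481557·(0.940000)/(1.114191) = 5.473729;  |Δ| = 0.406271
p(5.473729) = 0.003689
u₃ = 5.473729 − 0.003689·(-0.406271)/(-0.477867) = 5.470593;  |Δ| = 0.003137
p(5.470593) = -0.000020
u₄ = 5.470593 − (-0.000020)·(-0.003137)/(-0.003710) = 5.470610;  |Δ| = 0.000017
|u₄ − u₃| = 0.000017 < 10^{-3}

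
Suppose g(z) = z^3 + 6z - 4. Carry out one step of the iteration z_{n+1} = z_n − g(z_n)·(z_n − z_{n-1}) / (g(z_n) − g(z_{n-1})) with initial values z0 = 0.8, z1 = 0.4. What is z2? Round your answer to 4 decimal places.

0.6157

g(0.8) = 1.312000, g(0.4) = -1.536000
z2 = 0.400000 − (-1.536000)·(0.400000 − 0.800000) / (-1.536000 − 1.312000) = 0.400000 − (0.614400)/(-2.848000) = 0.615730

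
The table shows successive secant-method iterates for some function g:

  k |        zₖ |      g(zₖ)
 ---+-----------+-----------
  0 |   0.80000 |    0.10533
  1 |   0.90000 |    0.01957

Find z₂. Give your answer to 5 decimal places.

z₂ = 0.90000 − 0.01957·(0.90000 − 0.80000) / (0.01957 − 0.10533)
   = 0.90000 − (0.0019570)/(-0.0857600) = 0.9228195

0.92282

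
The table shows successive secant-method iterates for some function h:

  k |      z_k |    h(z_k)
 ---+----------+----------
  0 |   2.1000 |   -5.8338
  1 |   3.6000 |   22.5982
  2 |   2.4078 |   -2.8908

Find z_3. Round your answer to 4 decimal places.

2.5430

z_3 = 2.4078 − (-2.8908)·(2.4078 − 3.6000) / (-2.8908 − 22.5982)
   = 2.4078 − (3.446412)/(-25.489000) = 2.543012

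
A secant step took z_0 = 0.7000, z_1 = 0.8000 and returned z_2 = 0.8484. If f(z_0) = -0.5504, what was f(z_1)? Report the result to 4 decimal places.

-0.1795

The secant line through (0.7000, -0.5504) and (0.8000, f(z_1)) crosses zero at z_2 = 0.8484.
So (0.7000, -0.5504), (0.8000, f(z_1)), (0.8484, 0) are collinear:
f(z_1) = -0.5504 · (0.8000 − 0.8484) / (0.7000 − 0.8484) = -0.5504 · (-0.048400)/(-0.148400) = -0.179511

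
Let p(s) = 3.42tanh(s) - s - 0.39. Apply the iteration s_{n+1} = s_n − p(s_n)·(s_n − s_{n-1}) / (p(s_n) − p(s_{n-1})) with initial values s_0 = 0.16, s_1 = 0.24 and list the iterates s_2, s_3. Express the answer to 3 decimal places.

p(0.16) = -0.00742, p(0.24) = 0.17540
s_2 = 0.24000 − 0.17540·(0.24000 − 0.16000) / (0.17540 − (-0.00742)) = 0.24000 − (0.01403)/(0.18282) = 0.16325
p(0.16325) = 0.00015
s_3 = 0.16325 − 0.00015·(0.16325 − 0.24000) / (0.00015 − 0.17540) = 0.16325 − (-0.00001)/(-0.17524) = 0.16318

0.163, 0.163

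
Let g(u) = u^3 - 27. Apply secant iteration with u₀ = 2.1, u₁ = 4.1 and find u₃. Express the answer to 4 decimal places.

2.9063

g(2.1) = -17.739000, g(4.1) = 41.921000
u₂ = 4.100000 − 41.921000·(4.100000 − 2.100000) / (41.921000 − (-17.739000)) = 4.100000 − (83.842000)/(59.660000) = 2.694670
g(2.694670) = -7.433342
u₃ = 2.694670 − (-7.433342)·(2.694670 − 4.100000) / (-7.433342 − 41.921000) = 2.694670 − (10.446299)/(-49.354342) = 2.906329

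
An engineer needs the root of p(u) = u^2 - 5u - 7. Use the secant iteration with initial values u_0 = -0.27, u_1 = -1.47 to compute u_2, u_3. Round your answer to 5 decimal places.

-1.09746, -1.13820

p(-0.27) = -5.5771000, p(-1.47) = 2.5109000
u_2 = -1.4700000 − 2.5109000·(-1.4700000 − (-0.2700000)) / (2.5109000 − (-5.5771000)) = -1.4700000 − (-3.0130800)/(8.0880000) = -1.0974629
p(-1.0974629) = -0.3082606
u_3 = -1.0974629 − (-0.3082606)·(-1.0974629 − (-1.4700000)) / (-0.3082606 − 2.5109000) = -1.0974629 − (-0.1148385)/(-2.8191606) = -1.1381979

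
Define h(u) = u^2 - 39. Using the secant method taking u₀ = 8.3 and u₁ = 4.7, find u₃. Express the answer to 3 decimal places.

6.280

h(8.3) = 29.89000, h(4.7) = -16.91000
u₂ = 4.70000 − (-16.91000)·(4.70000 − 8.30000) / (-16.91000 − 29.89000) = 4.70000 − (60.87600)/(-46.80000) = 6.00077
h(6.00077) = -2.99077
u₃ = 6.00077 − (-2.99077)·(6.00077 − 4.70000) / (-2.99077 − (-16.91000)) = 6.00077 − (-3.89030)/(13.91923) = 6.28026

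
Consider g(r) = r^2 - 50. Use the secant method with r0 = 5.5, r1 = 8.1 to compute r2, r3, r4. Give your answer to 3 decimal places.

6.952, 7.063, 7.071

g(5.5) = -19.75000, g(8.1) = 15.61000
r2 = 8.10000 − 15.61000·(8.10000 − 5.50000) / (15.61000 − (-19.75000)) = 8.10000 − (40.58600)/(35.36000) = 6.95221
g(6.95221) = -1.66683
r3 = 6.95221 − (-1.66683)·(6.95221 − 8.10000) / (-1.66683 − 15.61000) = 6.95221 − (1.91318)/(-17.27683) = 7.06294
g(7.06294) = -0.11484
r4 = 7.06294 − (-0.11484)·(7.06294 − 6.95221) / (-0.11484 − (-1.66683)) = 7.06294 − (-0.01272)/(1.55199) = 7.07114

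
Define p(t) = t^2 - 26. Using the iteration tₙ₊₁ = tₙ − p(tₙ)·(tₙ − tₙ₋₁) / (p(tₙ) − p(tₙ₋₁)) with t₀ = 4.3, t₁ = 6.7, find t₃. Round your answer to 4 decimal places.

p(4.3) = -7.510000, p(6.7) = 18.890000
t₂ = 6.700000 − 18.890000·(6.700000 − 4.300000) / (18.890000 − (-7.510000)) = 6.700000 − (45.336000)/(26.400000) = 4.982727
p(4.982727) = -1.172429
t₃ = 4.982727 − (-1.172429)·(4.982727 − 6.700000) / (-1.172429 − 18.890000) = 4.982727 − (2.013380)/(-20.062429) = 5.083083

5.0831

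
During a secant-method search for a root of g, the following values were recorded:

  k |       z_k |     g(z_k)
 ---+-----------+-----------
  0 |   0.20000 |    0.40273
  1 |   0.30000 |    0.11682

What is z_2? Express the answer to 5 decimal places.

z_2 = 0.30000 − 0.11682·(0.30000 − 0.20000) / (0.11682 − 0.40273)
   = 0.30000 − (0.0116820)/(-0.2859100) = 0.3408590

0.34086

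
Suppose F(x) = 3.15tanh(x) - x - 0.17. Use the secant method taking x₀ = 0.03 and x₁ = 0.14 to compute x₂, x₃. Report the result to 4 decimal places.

F(0.03) = -0.105528, F(0.14) = 0.128141
x₂ = 0.140000 − 0.128141·(0.140000 − 0.030000) / (0.128141 − (-0.105528)) = 0.140000 − (0.014096)/(0.233670) = 0.079677
F(0.079677) = 0.000777
x₃ = 0.079677 − 0.000777·(0.079677 − 0.140000) / (0.000777 − 0.128141) = 0.079677 − (-0.000047)/(-0.127364) = 0.079310

0.0797, 0.0793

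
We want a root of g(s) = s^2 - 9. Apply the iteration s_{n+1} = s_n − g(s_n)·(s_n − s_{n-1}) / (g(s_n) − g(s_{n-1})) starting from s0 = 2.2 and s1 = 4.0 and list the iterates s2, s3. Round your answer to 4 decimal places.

g(2.2) = -4.160000, g(4.0) = 7.000000
s2 = 4.000000 − 7.000000·(4.000000 − 2.200000) / (7.000000 − (-4.160000)) = 4.000000 − (12.600000)/(11.160000) = 2.870968
g(2.870968) = -0.757544
s3 = 2.870968 − (-0.757544)·(2.870968 − 4.000000) / (-0.757544 − 7.000000) = 2.870968 − (0.855292)/(-7.757544) = 2.981221

2.8710, 2.9812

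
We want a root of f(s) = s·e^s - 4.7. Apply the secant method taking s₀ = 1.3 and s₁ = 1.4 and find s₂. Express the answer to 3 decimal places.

f(1.3) = 0.07009, f(1.4) = 0.97728
s₂ = 1.40000 − 0.97728·(1.40000 − 1.30000) / (0.97728 − 0.07009) = 1.40000 − (0.09773)/(0.90719) = 1.29227

1.292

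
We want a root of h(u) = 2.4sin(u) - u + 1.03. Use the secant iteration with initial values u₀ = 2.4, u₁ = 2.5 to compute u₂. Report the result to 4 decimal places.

2.4882

h(2.4) = 0.251112, h(2.5) = -0.033667
u₂ = 2.500000 − (-0.033667)·(2.500000 − 2.400000) / (-0.033667 − 0.251112) = 2.500000 − (-0.003367)/(-0.284778) = 2.488178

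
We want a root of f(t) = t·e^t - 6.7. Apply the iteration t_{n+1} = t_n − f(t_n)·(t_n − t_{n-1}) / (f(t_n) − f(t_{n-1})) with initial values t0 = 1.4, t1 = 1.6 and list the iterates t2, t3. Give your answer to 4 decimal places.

1.4910, 1.4975

f(1.4) = -1.022720, f(1.6) = 1.224852
t2 = 1.600000 − 1.224852·(1.600000 − 1.400000) / (1.224852 − (-1.022720)) = 1.600000 − (0.244970)/(2.247572) = 1.491007
f(1.491007) = -0.077598
t3 = 1.491007 − (-0.077598)·(1.491007 − 1.600000) / (-0.077598 − 1.224852) = 1.491007 − (0.008458)/(-1.302450) = 1.497500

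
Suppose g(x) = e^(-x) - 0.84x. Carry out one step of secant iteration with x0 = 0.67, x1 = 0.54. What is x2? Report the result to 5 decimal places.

0.63315

g(0.67) = -0.0510914, g(0.54) = 0.1291483
x2 = 0.5400000 − 0.1291483·(0.5400000 − 0.6700000) / (0.1291483 − (-0.0510914)) = 0.5400000 − (-0.0167893)/(0.1802397) = 0.6331497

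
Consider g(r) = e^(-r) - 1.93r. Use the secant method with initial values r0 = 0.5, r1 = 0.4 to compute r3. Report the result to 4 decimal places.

g(0.5) = -0.358469, g(0.4) = -0.101680
r2 = 0.400000 − (-0.101680)·(0.400000 − 0.500000) / (-0.101680 − (-0.358469)) = 0.400000 − (0.010168)/(0.256789) = 0.360403
g(0.360403) = 0.001816
r3 = 0.360403 − 0.001816·(0.360403 − 0.400000) / (0.001816 − (-0.101680)) = 0.360403 − (-0.000072)/(0.103496) = 0.361098

0.3611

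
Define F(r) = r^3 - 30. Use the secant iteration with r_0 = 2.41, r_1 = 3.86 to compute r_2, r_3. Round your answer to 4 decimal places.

2.9432, 3.0722

F(2.41) = -16.002479, F(3.86) = 27.512456
r_2 = 3.860000 − 27.512456·(3.860000 − 2.410000) / (27.512456 − (-16.002479)) = 3.860000 − (39.893061)/(43.514935) = 2.943233
F(2.943233) = -4.503892
r_3 = 2.943233 − (-4.503892)·(2.943233 − 3.860000) / (-4.503892 − 27.512456) = 2.943233 − (4.129020)/(-32.016348) = 3.072199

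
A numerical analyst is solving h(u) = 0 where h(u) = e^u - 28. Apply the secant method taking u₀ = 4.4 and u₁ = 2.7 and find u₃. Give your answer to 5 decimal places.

h(4.4) = 53.4508687, h(2.7) = -13.1202683
u₂ = 2.7000000 − (-13.1202683)·(2.7000000 − 4.4000000) / (-13.1202683 − 53.4508687) = 2.7000000 − (22.3044561)/(-66.5711369) = 3.0350469
h(3.0350469) = -7.1980456
u₃ = 3.0350469 − (-7.1980456)·(3.0350469 − 2.7000000) / (-7.1980456 − (-13.1202683)) = 3.0350469 − (-2.4116832)/(5.9222227) = 3.4422730

3.44227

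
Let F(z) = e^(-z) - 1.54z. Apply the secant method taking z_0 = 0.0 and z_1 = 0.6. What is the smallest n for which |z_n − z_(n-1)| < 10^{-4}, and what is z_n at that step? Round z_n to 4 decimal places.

n = 5, z_n = 0.4247

F(0.0) = 1.000000, F(0.6) = -0.375188
z_2 = 0.600000 − (-0.375188)·(0.600000)/(-1.375188) = 0.436304;  |Δ| = 0.163696
F(0.436304) = -0.025487
z_3 = 0.436304 − (-0.025487)·(-0.163696)/(0.349702) = 0.424373;  |Δ| = 0.011930
F(0.424373) = 0.000644
z_4 = 0.424373 − 0.000644·(-0.011930)/(0.026131) = 0.424668;  |Δ| = 0.000294
F(0.424668) = -0.000001
z_5 = 0.424668 − (-0.000001)·(0.000294)/(-0.000645) = 0.424667;  |Δ| = 0.000001
|z_5 − z_4| = 0.000001 < 10^{-4}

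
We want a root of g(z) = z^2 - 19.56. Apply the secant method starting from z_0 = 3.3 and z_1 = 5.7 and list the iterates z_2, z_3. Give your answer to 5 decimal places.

4.26333, 4.40224

g(3.3) = -8.6700000, g(5.7) = 12.9300000
z_2 = 5.7000000 − 12.9300000·(5.7000000 − 3.3000000) / (12.9300000 − (-8.6700000)) = 5.7000000 − (31.0320000)/(21.6000000) = 4.2633333
g(4.2633333) = -1.3839889
z_3 = 4.2633333 − (-1.3839889)·(4.2633333 − 5.7000000) / (-1.3839889 − 12.9300000) = 4.2633333 − (1.9883307)/(-14.3139889) = 4.4022416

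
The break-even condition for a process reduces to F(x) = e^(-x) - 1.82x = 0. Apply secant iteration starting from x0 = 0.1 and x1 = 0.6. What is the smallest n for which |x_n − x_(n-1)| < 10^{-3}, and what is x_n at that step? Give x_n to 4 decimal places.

n = 4, x_n = 0.3769

F(0.1) = 0.722837, F(0.6) = -0.543188
x2 = 0.600000 − (-0.543188)·(0.500000)/(-1.266026) = 0.385475;  |Δ| = 0.214525
F(0.385475) = -0.021437
x3 = 0.385475 − (-0.021437)·(-0.214525)/(0.521751) = 0.376661;  |Δ| = 0.008814
F(0.376661) = 0.000626
x4 = 0.376661 − 0.000626·(-0.008814)/(0.022063) = 0.376911;  |Δ| = 0.000250
|x4 − x3| = 0.000250 < 10^{-3}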